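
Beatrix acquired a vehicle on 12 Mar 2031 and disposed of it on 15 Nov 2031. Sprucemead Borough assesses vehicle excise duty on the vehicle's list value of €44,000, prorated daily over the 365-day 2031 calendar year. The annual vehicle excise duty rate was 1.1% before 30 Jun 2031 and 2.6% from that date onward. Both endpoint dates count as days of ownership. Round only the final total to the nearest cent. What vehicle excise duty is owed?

12 Mar – 29 Jun 2031: 110 days at 1.1% → €44,000 × 1.1% × 110/365 = €145.8630
30 Jun – 15 Nov 2031: 139 days at 2.6% → €44,000 × 2.6% × 139/365 = €435.6603
Total = €581.5233

€581.52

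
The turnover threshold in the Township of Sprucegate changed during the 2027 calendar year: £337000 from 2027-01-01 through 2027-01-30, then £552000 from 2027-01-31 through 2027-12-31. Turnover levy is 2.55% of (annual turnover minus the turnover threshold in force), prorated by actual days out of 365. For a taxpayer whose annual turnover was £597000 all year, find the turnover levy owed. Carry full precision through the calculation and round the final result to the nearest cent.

£1598.12

2027-01-01 to 2027-01-30: 30 days, exemption £337000 → (£597000 − £337000) × 2.55% × 30/365 = £544.9315
2027-01-31 to 2027-12-31: 335 days, exemption £552000 → (£597000 − £552000) × 2.55% × 335/365 = £1053.1849
Total = £1598.1164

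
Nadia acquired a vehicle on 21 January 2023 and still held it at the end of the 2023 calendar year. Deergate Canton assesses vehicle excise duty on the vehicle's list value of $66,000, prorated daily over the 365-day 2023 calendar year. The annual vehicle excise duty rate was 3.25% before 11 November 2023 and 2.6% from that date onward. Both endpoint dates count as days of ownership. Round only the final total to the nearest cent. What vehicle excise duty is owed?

$1,967.52

21 January – 10 November 2023: 294 days at 3.25% → $66,000 × 3.25% × 294/365 = $1,727.7534
11 November – 31 December 2023: 51 days at 2.6% → $66,000 × 2.6% × 51/365 = $239.7699
Total = $1,967.5233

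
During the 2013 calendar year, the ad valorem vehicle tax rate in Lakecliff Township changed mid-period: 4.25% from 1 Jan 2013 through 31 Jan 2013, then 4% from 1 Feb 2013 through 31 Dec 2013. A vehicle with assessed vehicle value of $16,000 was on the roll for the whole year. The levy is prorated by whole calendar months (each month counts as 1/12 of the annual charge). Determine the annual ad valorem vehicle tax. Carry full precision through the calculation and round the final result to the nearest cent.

$643.33

1 Jan – 31 Jan 2013: 1 month at 4.25% → $16,000 × 4.25% × 1/12 = $56.6667
1 Feb – 31 Dec 2013: 11 months at 4% → $16,000 × 4% × 11/12 = $586.6667
Total = $643.3333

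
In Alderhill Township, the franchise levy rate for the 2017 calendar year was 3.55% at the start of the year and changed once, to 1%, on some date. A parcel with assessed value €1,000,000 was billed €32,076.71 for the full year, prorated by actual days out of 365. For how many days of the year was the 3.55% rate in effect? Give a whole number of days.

Let d = days at the first rate; then 365 − d days at the second rate.
€1,000,000 × [3.55%·d + 1%·(365−d)] / 365 = €32,076.71
Solving gives d = 316, so the new rate took effect on 13 Nov 2017.

316 days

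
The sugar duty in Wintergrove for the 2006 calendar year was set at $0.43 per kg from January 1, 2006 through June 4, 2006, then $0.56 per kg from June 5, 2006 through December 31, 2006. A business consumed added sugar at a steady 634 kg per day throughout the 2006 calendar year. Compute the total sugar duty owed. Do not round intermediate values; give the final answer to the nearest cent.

$116,814.50

January 1 – June 4, 2006: 155 days × 634 kg/day = 98,270 kg at $0.43/kg → $42,256.10
June 5 – December 31, 2006: 210 days × 634 kg/day = 133,140 kg at $0.56/kg → $74,558.40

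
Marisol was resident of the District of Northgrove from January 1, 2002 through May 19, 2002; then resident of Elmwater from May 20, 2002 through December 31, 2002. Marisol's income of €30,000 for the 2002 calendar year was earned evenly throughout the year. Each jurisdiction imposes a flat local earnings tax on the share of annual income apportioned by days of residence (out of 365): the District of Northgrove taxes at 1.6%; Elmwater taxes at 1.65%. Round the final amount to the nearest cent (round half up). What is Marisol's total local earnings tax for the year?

€489.29

The District of Northgrove, January 1 – May 19, 2002: 139 days → €30,000 × 1.6% × 139/365 = €182.7945
Elmwater, May 20 – December 31, 2002: 226 days → €30,000 × 1.65% × 226/365 = €306.4932
Total = €489.2877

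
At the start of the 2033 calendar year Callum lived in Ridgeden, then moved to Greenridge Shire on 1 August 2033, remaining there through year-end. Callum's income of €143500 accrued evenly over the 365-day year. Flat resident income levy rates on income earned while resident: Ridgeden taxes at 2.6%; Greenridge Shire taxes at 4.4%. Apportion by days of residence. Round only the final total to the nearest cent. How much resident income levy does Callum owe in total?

€4813.74

Ridgeden, 1 January – 31 July 2033: 212 days → €143500 × 2.6% × 212/365 = €2167.0466
Greenridge Shire, 1 August – 31 December 2033: 153 days → €143500 × 4.4% × 153/365 = €2646.6904
Total = €4813.7370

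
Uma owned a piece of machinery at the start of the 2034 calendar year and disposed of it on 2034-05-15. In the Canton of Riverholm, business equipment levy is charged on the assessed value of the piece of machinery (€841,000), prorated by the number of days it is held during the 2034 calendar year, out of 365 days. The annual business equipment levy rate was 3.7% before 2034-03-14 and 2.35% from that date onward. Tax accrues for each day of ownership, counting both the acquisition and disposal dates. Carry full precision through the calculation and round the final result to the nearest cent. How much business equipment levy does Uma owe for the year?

€9,549.38

2034-01-01 to 2034-03-13: 72 days at 3.7% → €841,000 × 3.7% × 72/365 = €6,138.1479
2034-03-14 to 2034-05-15: 63 days at 2.35% → €841,000 × 2.35% × 63/365 = €3,411.2342
Total = €9,549.3822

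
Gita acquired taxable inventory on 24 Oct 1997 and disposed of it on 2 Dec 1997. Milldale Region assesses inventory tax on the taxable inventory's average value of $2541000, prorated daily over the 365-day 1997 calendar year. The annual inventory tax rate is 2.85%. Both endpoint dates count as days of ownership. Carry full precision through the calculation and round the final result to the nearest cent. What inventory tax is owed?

Days held (24 Oct – 2 Dec 1997): 40 out of 365
Tax = $2541000 × 2.85% × 40/365 = $7936.2740

$7936.27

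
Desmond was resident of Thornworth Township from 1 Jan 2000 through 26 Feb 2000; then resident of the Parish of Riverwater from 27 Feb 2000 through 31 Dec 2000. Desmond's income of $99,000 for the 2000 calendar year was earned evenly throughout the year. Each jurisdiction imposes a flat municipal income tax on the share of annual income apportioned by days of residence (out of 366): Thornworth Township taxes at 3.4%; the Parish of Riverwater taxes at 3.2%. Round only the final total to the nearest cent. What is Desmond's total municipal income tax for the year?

$3,198.84

Thornworth Township, 1 Jan – 26 Feb 2000: 57 days → $99,000 × 3.4% × 57/366 = $524.2131
The Parish of Riverwater, 27 Feb – 31 Dec 2000: 309 days → $99,000 × 3.2% × 309/366 = $2,674.6230
Total = $3,198.8361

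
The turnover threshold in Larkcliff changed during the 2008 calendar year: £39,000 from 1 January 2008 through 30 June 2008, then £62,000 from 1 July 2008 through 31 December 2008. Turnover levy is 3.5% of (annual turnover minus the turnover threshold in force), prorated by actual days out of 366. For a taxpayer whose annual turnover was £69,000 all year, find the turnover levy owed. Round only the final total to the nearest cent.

£645.30

1 January – 30 June 2008: 182 days, exemption £39,000 → (£69,000 − £39,000) × 3.5% × 182/366 = £522.1311
1 July – 31 December 2008: 184 days, exemption £62,000 → (£69,000 − £62,000) × 3.5% × 184/366 = £123.1694
Total = £645.3005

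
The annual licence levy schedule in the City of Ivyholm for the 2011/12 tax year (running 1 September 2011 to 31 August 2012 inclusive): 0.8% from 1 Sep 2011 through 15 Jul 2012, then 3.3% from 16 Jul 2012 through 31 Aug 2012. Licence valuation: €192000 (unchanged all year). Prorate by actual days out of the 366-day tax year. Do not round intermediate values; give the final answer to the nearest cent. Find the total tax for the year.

1 Sep 2011 – 15 Jul 2012: 319 days at 0.8% → €192000 × 0.8% × 319/366 = €1338.7541
16 Jul – 31 Aug 2012: 47 days at 3.3% → €192000 × 3.3% × 47/366 = €813.6393
Total = €2152.3934

€2152.39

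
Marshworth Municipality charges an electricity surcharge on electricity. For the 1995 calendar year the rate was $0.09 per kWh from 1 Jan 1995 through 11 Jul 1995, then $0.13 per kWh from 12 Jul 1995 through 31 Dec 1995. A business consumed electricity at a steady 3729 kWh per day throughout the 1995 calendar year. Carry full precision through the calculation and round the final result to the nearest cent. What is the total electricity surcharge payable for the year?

$148,302.33

1 Jan – 11 Jul 1995: 192 days × 3729 kWh/day = 715,968 kWh at $0.09/kWh → $64,437.12
12 Jul – 31 Dec 1995: 173 days × 3729 kWh/day = 645,117 kWh at $0.13/kWh → $83,865.21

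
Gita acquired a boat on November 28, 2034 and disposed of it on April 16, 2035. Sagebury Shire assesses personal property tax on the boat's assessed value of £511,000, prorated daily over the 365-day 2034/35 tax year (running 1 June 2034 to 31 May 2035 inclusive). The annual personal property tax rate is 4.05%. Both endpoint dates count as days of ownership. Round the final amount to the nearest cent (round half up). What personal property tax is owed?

£7,938.00

Days held (November 28, 2034 – April 16, 2035): 140 out of 365
Tax = £511,000 × 4.05% × 140/365 = £7,938.0000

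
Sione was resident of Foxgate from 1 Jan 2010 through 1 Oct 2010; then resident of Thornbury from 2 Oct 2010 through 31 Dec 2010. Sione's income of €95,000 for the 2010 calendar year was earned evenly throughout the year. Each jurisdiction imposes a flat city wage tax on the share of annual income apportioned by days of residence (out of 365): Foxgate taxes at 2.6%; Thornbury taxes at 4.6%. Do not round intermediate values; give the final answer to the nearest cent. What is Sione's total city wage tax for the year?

Foxgate, 1 Jan – 1 Oct 2010: 274 days → €95,000 × 2.6% × 274/365 = €1,854.1918
Thornbury, 2 Oct – 31 Dec 2010: 91 days → €95,000 × 4.6% × 91/365 = €1,089.5068
Total = €2,943.6986

€2,943.70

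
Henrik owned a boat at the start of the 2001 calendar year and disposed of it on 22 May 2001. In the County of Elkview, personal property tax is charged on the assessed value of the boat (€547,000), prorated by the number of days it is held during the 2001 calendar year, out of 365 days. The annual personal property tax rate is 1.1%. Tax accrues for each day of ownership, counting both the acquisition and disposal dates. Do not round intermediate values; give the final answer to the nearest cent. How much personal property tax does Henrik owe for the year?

€2,340.86

Days held (1 Jan – 22 May 2001): 142 out of 365
Tax = €547,000 × 1.1% × 142/365 = €2,340.8603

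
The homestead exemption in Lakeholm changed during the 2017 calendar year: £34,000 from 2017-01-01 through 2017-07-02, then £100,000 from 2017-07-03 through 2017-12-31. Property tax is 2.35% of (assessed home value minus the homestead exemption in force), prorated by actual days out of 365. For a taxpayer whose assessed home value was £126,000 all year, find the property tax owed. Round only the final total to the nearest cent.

2017-01-01 to 2017-07-02: 183 days, exemption £34,000 → (£126,000 − £34,000) × 2.35% × 183/365 = £1,083.9616
2017-07-03 to 2017-12-31: 182 days, exemption £100,000 → (£126,000 − £100,000) × 2.35% × 182/365 = £304.6630
Total = £1,388.6247

£1,388.62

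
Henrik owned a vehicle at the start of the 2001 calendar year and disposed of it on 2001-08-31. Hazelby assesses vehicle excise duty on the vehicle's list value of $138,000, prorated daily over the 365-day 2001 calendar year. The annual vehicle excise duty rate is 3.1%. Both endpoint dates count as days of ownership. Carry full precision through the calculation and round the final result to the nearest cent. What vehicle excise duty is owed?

$2,848.09

Days held (2001-01-01 to 2001-08-31): 243 out of 365
Tax = $138,000 × 3.1% × 243/365 = $2,848.0932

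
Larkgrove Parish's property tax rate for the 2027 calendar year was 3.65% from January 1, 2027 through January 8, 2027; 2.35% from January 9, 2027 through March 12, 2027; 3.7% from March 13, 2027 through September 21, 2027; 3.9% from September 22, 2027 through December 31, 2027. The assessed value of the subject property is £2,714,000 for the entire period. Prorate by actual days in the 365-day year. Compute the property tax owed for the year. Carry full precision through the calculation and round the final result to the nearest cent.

January 1 – January 8, 2027: 8 days at 3.65% → £2,714,000 × 3.65% × 8/365 = £2,171.2000
January 9 – March 12, 2027: 63 days at 2.35% → £2,714,000 × 2.35% × 63/365 = £11,008.4301
March 13 – September 21, 2027: 193 days at 3.7% → £2,714,000 × 3.7% × 193/365 = £53,097.7370
September 22 – December 31, 2027: 101 days at 3.9% → £2,714,000 × 3.9% × 101/365 = £29,288.8932
Total = £95,566.2603

£95,566.26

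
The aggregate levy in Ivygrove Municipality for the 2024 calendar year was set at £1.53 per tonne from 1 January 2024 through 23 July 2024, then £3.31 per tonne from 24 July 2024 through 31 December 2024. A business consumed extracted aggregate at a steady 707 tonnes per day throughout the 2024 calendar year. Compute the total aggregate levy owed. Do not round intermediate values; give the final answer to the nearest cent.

£598517.92

1 January – 23 July 2024: 205 days × 707 tonnes/day = 144,935 tonnes at £1.53/tonne → £221750.55
24 July – 31 December 2024: 161 days × 707 tonnes/day = 113,827 tonnes at £3.31/tonne → £376767.37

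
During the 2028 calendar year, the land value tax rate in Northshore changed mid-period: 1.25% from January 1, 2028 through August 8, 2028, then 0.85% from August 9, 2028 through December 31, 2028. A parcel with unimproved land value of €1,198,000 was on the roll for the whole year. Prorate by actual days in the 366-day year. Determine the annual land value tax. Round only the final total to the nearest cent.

January 1 – August 8, 2028: 221 days at 1.25% → €1,198,000 × 1.25% × 221/366 = €9,042.2814
August 9 – December 31, 2028: 145 days at 0.85% → €1,198,000 × 0.85% × 145/366 = €4,034.2486
Total = €13,076.5301

€13,076.53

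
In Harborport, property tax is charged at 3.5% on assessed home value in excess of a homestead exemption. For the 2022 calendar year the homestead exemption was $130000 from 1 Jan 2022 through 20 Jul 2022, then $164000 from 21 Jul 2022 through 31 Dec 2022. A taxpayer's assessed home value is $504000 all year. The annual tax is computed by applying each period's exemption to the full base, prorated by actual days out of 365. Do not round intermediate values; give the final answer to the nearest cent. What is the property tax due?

$12555.32

1 Jan – 20 Jul 2022: 201 days, exemption $130000 → ($504000 − $130000) × 3.5% × 201/365 = $7208.4658
21 Jul – 31 Dec 2022: 164 days, exemption $164000 → ($504000 − $164000) × 3.5% × 164/365 = $5346.8493
Total = $12555.3151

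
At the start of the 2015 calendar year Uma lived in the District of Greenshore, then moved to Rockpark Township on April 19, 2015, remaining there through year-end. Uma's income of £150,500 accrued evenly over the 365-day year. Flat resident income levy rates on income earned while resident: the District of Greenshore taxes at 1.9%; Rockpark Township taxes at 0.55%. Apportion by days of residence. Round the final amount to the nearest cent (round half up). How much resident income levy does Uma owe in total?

£1,428.93

The District of Greenshore, January 1 – April 18, 2015: 108 days → £150,500 × 1.9% × 108/365 = £846.0986
Rockpark Township, April 19 – December 31, 2015: 257 days → £150,500 × 0.55% × 257/365 = £582.8267
Total = £1,428.9253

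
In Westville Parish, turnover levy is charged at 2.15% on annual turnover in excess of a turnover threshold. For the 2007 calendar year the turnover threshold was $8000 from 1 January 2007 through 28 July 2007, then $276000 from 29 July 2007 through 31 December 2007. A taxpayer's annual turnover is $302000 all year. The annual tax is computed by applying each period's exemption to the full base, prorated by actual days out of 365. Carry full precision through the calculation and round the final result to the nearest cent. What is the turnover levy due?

$3858.34

1 January – 28 July 2007: 209 days, exemption $8000 → ($302000 − $8000) × 2.15% × 209/365 = $3619.4219
29 July – 31 December 2007: 156 days, exemption $276000 → ($302000 − $276000) × 2.15% × 156/365 = $238.9151
Total = $3858.3370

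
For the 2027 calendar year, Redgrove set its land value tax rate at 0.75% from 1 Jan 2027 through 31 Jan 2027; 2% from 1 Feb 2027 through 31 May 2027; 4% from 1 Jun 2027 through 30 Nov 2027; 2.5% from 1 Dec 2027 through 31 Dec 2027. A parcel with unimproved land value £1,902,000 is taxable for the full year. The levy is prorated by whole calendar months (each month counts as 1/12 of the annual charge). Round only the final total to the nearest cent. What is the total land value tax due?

£55,871.25

1 Jan – 31 Jan 2027: 1 month at 0.75% → £1,902,000 × 0.75% × 1/12 = £1,188.7500
1 Feb – 31 May 2027: 4 months at 2% → £1,902,000 × 2% × 4/12 = £12,680.0000
1 Jun – 30 Nov 2027: 6 months at 4% → £1,902,000 × 4% × 6/12 = £38,040.0000
1 Dec – 31 Dec 2027: 1 month at 2.5% → £1,902,000 × 2.5% × 1/12 = £3,962.5000
Total = £55,871.2500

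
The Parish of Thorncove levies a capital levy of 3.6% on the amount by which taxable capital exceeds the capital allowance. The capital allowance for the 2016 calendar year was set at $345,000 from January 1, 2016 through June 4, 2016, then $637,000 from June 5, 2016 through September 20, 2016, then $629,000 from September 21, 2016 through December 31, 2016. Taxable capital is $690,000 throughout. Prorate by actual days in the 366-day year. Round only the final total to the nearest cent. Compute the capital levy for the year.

$6,468.79

January 1 – June 4, 2016: 156 days, exemption $345,000 → ($690,000 − $345,000) × 3.6% × 156/366 = $5,293.7705
June 5 – September 20, 2016: 108 days, exemption $637,000 → ($690,000 − $637,000) × 3.6% × 108/366 = $563.0164
September 21 – December 31, 2016: 102 days, exemption $629,000 → ($690,000 − $629,000) × 3.6% × 102/366 = $612.0000
Total = $6,468.7869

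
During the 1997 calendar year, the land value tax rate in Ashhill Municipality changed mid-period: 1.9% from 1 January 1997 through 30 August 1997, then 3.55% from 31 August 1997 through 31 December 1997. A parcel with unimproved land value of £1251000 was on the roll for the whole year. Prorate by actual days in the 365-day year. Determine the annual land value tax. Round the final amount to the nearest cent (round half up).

1 January – 30 August 1997: 242 days at 1.9% → £1251000 × 1.9% × 242/365 = £15759.1726
31 August – 31 December 1997: 123 days at 3.55% → £1251000 × 3.55% × 123/365 = £14965.7301
Total = £30724.9027

£30724.90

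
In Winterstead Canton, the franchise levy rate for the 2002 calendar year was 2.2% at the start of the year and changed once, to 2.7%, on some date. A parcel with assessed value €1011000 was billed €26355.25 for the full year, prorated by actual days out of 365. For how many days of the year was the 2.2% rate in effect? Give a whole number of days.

68 days

Let d = days at the first rate; then 365 − d days at the second rate.
€1011000 × [2.2%·d + 2.7%·(365−d)] / 365 = €26355.25
Solving gives d = 68, so the new rate took effect on March 10, 2002.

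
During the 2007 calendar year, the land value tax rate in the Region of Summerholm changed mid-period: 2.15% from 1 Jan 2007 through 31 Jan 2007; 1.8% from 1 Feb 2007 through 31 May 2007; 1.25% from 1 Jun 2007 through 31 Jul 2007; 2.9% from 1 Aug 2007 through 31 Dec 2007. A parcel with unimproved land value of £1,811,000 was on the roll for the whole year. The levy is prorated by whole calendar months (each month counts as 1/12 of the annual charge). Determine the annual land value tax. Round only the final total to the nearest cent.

£39,766.54

1 Jan – 31 Jan 2007: 1 month at 2.15% → £1,811,000 × 2.15% × 1/12 = £3,244.7083
1 Feb – 31 May 2007: 4 months at 1.8% → £1,811,000 × 1.8% × 4/12 = £10,866.0000
1 Jun – 31 Jul 2007: 2 months at 1.25% → £1,811,000 × 1.25% × 2/12 = £3,772.9167
1 Aug – 31 Dec 2007: 5 months at 2.9% → £1,811,000 × 2.9% × 5/12 = £21,882.9167
Total = £39,766.5417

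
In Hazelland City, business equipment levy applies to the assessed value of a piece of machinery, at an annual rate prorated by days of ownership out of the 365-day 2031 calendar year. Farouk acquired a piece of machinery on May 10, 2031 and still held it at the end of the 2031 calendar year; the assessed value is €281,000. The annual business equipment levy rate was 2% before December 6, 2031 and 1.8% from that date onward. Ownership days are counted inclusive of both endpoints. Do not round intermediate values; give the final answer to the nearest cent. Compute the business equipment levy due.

€3,593.72

May 10 – December 5, 2031: 210 days at 2% → €281,000 × 2% × 210/365 = €3,233.4247
December 6 – December 31, 2031: 26 days at 1.8% → €281,000 × 1.8% × 26/365 = €360.2959
Total = €3,593.7205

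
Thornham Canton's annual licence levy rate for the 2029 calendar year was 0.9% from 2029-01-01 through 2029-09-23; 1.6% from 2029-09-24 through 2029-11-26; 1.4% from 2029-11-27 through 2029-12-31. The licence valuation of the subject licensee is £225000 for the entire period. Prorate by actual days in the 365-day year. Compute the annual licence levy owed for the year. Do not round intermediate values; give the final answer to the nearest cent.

2029-01-01 to 2029-09-23: 266 days at 0.9% → £225000 × 0.9% × 266/365 = £1475.7534
2029-09-24 to 2029-11-26: 64 days at 1.6% → £225000 × 1.6% × 64/365 = £631.2329
2029-11-27 to 2029-12-31: 35 days at 1.4% → £225000 × 1.4% × 35/365 = £302.0548
Total = £2409.0411

£2409.04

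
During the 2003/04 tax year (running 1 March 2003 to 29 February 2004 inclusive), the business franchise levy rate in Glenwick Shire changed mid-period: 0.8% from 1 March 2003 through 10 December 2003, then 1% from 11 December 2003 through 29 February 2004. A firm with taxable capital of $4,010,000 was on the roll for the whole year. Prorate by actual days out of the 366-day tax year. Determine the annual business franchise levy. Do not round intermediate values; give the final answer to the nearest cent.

1 March – 10 December 2003: 285 days at 0.8% → $4,010,000 × 0.8% × 285/366 = $24,980.3279
11 December 2003 – 29 February 2004: 81 days at 1% → $4,010,000 × 1% × 81/366 = $8,874.5902
Total = $33,854.9180

$33,854.92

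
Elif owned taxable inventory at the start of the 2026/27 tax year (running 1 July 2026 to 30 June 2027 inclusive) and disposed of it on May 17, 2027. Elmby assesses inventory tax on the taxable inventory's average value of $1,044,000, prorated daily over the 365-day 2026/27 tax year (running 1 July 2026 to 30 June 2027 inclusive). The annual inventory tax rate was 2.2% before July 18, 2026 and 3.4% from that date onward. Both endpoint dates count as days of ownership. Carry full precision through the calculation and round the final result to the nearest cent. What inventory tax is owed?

$30,633.53

July 1 – July 17, 2026: 17 days at 2.2% → $1,044,000 × 2.2% × 17/365 = $1,069.7425
July 18, 2026 – May 17, 2027: 304 days at 3.4% → $1,044,000 × 3.4% × 304/365 = $29,563.7918
Total = $30,633.5342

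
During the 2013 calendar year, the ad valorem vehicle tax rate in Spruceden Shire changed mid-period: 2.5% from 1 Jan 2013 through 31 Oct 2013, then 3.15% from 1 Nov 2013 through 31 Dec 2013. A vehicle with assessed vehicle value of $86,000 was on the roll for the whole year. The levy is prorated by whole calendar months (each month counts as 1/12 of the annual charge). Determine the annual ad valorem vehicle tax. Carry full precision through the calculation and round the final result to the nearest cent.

$2,243.17

1 Jan – 31 Oct 2013: 10 months at 2.5% → $86,000 × 2.5% × 10/12 = $1,791.6667
1 Nov – 31 Dec 2013: 2 months at 3.15% → $86,000 × 3.15% × 2/12 = $451.5000
Total = $2,243.1667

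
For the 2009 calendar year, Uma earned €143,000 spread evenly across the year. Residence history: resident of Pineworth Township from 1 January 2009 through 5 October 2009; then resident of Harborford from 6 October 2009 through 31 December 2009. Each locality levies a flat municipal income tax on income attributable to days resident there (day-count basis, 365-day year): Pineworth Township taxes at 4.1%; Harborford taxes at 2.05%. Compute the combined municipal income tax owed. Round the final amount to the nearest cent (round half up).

Pineworth Township, 1 January – 5 October 2009: 278 days → €143,000 × 4.1% × 278/365 = €4,465.5178
Harborford, 6 October – 31 December 2009: 87 days → €143,000 × 2.05% × 87/365 = €698.7411
Total = €5,164.2589

€5,164.26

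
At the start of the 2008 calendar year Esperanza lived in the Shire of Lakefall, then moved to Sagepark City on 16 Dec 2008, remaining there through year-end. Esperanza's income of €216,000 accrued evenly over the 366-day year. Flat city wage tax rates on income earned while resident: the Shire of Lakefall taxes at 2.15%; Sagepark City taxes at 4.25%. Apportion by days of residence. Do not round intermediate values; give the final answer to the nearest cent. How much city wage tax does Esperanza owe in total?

€4,842.30

The Shire of Lakefall, 1 Jan – 15 Dec 2008: 350 days → €216,000 × 2.15% × 350/366 = €4,440.9836
Sagepark City, 16 Dec – 31 Dec 2008: 16 days → €216,000 × 4.25% × 16/366 = €401.3115
Total = €4,842.2951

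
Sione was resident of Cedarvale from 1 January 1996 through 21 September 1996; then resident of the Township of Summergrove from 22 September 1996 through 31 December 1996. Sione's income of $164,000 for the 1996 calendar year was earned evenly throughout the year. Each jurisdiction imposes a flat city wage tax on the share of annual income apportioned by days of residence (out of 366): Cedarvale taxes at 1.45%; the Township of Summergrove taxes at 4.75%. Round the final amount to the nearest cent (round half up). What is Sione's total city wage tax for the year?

Cedarvale, 1 January – 21 September 1996: 265 days → $164,000 × 1.45% × 265/366 = $1,721.7760
The Township of Summergrove, 22 September – 31 December 1996: 101 days → $164,000 × 4.75% × 101/366 = $2,149.6995
Total = $3,871.4754

$3,871.48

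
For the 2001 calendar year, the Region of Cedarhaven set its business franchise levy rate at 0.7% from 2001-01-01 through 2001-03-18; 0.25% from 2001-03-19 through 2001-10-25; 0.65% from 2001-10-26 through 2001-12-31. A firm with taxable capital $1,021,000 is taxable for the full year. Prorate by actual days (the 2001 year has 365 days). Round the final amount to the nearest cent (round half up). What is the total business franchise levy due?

2001-01-01 to 2001-03-18: 77 days at 0.7% → $1,021,000 × 0.7% × 77/365 = $1,507.7233
2001-03-19 to 2001-10-25: 221 days at 0.25% → $1,021,000 × 0.25% × 221/365 = $1,545.4863
2001-10-26 to 2001-12-31: 67 days at 0.65% → $1,021,000 × 0.65% × 67/365 = $1,218.2068
Total = $4,271.4164

$4,271.42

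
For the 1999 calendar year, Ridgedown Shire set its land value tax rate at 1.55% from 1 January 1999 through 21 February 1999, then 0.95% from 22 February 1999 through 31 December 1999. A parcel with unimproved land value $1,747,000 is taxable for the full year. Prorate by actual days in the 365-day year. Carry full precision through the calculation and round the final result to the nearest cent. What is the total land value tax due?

$18,089.83

1 January – 21 February 1999: 52 days at 1.55% → $1,747,000 × 1.55% × 52/365 = $3,857.7589
22 February – 31 December 1999: 313 days at 0.95% → $1,747,000 × 0.95% × 313/365 = $14,232.0671
Total = $18,089.8260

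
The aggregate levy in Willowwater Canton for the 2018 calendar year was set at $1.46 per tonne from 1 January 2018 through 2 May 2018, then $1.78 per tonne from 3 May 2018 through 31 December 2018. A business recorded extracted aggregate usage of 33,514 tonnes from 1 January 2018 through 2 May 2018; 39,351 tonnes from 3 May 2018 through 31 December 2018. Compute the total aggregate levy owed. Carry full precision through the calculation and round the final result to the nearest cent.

1 January – 2 May 2018: 33,514 tonnes at $1.46/tonne → $48,930.44
3 May – 31 December 2018: 39,351 tonnes at $1.78/tonne → $70,044.78

$118,975.22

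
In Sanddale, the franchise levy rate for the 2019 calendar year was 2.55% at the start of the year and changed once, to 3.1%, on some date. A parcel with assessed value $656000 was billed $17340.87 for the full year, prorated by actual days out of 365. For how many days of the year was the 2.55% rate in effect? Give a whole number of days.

Let d = days at the first rate; then 365 − d days at the second rate.
$656000 × [2.55%·d + 3.1%·(365−d)] / 365 = $17340.87
Solving gives d = 303, so the new rate took effect on 31 Oct 2019.

303 days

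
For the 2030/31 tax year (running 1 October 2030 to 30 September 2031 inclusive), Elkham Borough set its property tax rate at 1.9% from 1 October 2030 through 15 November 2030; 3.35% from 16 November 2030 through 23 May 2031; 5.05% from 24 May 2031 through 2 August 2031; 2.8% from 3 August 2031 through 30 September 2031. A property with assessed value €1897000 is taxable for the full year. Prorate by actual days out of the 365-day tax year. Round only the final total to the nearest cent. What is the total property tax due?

1 October – 15 November 2030: 46 days at 1.9% → €1897000 × 1.9% × 46/365 = €4542.4055
16 November 2030 – 23 May 2031: 189 days at 3.35% → €1897000 × 3.35% × 189/365 = €32906.4534
24 May – 2 August 2031: 71 days at 5.05% → €1897000 × 5.05% × 71/365 = €18634.7767
3 August – 30 September 2031: 59 days at 2.8% → €1897000 × 2.8% × 59/365 = €8585.8740
Total = €64669.5096

€64669.51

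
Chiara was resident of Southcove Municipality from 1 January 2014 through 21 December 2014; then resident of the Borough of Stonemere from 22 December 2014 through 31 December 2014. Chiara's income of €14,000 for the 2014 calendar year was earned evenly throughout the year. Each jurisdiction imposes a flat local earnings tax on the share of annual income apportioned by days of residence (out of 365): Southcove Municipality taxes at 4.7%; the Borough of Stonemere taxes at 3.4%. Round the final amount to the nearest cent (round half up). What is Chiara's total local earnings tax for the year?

€653.01

Southcove Municipality, 1 January – 21 December 2014: 355 days → €14,000 × 4.7% × 355/365 = €639.9726
The Borough of Stonemere, 22 December – 31 December 2014: 10 days → €14,000 × 3.4% × 10/365 = €13.0411
Total = €653.0137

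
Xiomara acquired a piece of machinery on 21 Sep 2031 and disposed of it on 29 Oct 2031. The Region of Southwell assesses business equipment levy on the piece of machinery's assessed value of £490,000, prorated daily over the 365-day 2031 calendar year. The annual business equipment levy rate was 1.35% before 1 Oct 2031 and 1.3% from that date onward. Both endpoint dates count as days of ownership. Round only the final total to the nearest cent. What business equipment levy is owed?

21 Sep – 30 Sep 2031: 10 days at 1.35% → £490,000 × 1.35% × 10/365 = £181.2329
1 Oct – 29 Oct 2031: 29 days at 1.3% → £490,000 × 1.3% × 29/365 = £506.1096
Total = £687.3425

£687.34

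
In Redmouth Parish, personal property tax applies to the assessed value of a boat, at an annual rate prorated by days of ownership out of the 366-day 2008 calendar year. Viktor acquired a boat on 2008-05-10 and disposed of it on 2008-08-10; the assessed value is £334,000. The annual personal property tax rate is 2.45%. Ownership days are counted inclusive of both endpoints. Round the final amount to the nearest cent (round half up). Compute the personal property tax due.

Days held (2008-05-10 to 2008-08-10): 93 out of 366
Tax = £334,000 × 2.45% × 93/366 = £2,079.2869

£2,079.29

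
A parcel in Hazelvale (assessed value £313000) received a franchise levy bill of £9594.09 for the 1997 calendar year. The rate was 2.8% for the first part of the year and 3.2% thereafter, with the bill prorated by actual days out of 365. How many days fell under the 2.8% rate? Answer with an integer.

123 days

Let d = days at the first rate; then 365 − d days at the second rate.
£313000 × [2.8%·d + 3.2%·(365−d)] / 365 = £9594.09
Solving gives d = 123, so the new rate took effect on May 4, 1997.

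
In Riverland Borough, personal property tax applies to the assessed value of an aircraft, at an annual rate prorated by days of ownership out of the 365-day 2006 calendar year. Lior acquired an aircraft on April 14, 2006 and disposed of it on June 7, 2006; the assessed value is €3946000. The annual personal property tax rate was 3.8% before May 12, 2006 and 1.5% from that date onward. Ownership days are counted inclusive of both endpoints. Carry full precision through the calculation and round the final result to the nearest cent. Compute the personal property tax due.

€15881.30

April 14 – May 11, 2006: 28 days at 3.8% → €3946000 × 3.8% × 28/365 = €11502.8603
May 12 – June 7, 2006: 27 days at 1.5% → €3946000 × 1.5% × 27/365 = €4378.4384
Total = €15881.2986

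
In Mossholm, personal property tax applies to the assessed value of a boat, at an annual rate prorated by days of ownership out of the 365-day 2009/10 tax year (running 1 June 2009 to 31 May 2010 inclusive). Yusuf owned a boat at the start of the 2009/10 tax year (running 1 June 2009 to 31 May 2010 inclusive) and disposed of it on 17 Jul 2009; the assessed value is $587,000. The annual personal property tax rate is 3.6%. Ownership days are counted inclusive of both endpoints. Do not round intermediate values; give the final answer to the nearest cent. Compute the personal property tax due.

$2,721.11

Days held (1 Jun – 17 Jul 2009): 47 out of 365
Tax = $587,000 × 3.6% × 47/365 = $2,721.1068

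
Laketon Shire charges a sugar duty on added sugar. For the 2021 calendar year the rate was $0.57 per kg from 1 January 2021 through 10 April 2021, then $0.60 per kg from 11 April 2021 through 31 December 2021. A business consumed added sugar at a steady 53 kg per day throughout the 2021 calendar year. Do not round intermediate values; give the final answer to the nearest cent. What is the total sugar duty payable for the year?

1 January – 10 April 2021: 100 days × 53 kg/day = 5,300 kg at $0.57/kg → $3,021.00
11 April – 31 December 2021: 265 days × 53 kg/day = 14,045 kg at $0.60/kg → $8,427.00

$11,448.00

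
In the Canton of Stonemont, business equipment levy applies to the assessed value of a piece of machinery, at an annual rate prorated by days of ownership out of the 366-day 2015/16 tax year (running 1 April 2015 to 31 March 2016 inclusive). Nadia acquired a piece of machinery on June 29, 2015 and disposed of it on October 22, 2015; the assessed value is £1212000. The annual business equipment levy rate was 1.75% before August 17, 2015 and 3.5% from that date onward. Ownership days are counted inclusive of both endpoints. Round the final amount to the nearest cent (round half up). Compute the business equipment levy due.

June 29 – August 16, 2015: 49 days at 1.75% → £1212000 × 1.75% × 49/366 = £2839.5902
August 17 – October 22, 2015: 67 days at 3.5% → £1212000 × 3.5% × 67/366 = £7765.4098
Total = £10605.0000

£10605.00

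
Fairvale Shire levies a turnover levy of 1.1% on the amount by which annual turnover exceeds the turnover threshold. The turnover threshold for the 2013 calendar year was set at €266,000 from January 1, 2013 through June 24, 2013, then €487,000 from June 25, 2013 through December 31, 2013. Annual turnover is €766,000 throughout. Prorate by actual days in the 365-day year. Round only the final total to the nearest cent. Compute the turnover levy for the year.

€4,234.55

January 1 – June 24, 2013: 175 days, exemption €266,000 → (€766,000 − €266,000) × 1.1% × 175/365 = €2,636.9863
June 25 – December 31, 2013: 190 days, exemption €487,000 → (€766,000 − €487,000) × 1.1% × 190/365 = €1,597.5616
Total = €4,234.5479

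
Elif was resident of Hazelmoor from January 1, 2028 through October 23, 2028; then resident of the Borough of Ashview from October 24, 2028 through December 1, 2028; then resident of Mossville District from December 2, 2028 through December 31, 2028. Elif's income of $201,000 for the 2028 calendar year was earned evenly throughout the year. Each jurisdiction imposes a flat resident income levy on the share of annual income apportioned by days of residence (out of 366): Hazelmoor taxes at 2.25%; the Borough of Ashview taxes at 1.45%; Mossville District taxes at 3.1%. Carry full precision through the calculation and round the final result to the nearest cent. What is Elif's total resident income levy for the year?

Hazelmoor, January 1 – October 23, 2028: 297 days → $201,000 × 2.25% × 297/366 = $3,669.8975
The Borough of Ashview, October 24 – December 1, 2028: 39 days → $201,000 × 1.45% × 39/366 = $310.5615
Mossville District, December 2 – December 31, 2028: 30 days → $201,000 × 3.1% × 30/366 = $510.7377
Total = $4,491.1967

$4,491.20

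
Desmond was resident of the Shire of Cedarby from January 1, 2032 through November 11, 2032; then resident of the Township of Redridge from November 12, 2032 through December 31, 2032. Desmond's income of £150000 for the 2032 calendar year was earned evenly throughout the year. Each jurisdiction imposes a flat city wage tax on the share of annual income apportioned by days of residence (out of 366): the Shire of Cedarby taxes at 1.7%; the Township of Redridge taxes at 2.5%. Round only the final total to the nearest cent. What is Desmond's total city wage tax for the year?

The Shire of Cedarby, January 1 – November 11, 2032: 316 days → £150000 × 1.7% × 316/366 = £2201.6393
The Township of Redridge, November 12 – December 31, 2032: 50 days → £150000 × 2.5% × 50/366 = £512.2951
Total = £2713.9344

£2713.93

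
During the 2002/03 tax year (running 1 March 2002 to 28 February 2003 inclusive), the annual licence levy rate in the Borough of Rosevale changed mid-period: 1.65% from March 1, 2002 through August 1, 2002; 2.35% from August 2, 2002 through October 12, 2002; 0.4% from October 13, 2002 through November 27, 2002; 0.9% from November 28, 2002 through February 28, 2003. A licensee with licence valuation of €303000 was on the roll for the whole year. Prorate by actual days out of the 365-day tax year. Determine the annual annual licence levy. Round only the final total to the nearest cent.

March 1 – August 1, 2002: 154 days at 1.65% → €303000 × 1.65% × 154/365 = €2109.3781
August 2 – October 12, 2002: 72 days at 2.35% → €303000 × 2.35% × 72/365 = €1404.5918
October 13 – November 27, 2002: 46 days at 0.4% → €303000 × 0.4% × 46/365 = €152.7452
November 28, 2002 – February 28, 2003: 93 days at 0.9% → €303000 × 0.9% × 93/365 = €694.8247
Total = €4361.5397

€4361.54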